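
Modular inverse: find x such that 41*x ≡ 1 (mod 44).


Use the extended Euclidean algorithm on (44, 41); each row r = 44*s + 41*t:
r=44, s=1, t=0
r=41, s=0, t=1
q=1: r=3, s=1, t=-1   [44*(1) + 41*(-1) = 3]
q=13: r=2, s=-13, t=14   [44*(-13) + 41*(14) = 2]
q=1: r=1, s=14, t=-15   [44*(14) + 41*(-15) = 1]
q=2: r=0, s=-41, t=44   [44*(-41) + 41*(44) = 0]
GCD = 1 with t = -15, so 41*(-15) ≡ 1 (mod 44)
Inverse = -15 mod 44 = 29
Check: 41 * 29 = 1189 ≡ 1 (mod 44)

41^(-1) ≡ 29 (mod 44)


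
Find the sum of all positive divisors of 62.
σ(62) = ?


Divisors of 62: 1, 2, 31, 62
Sum = 1 + 2 + 31 + 62 = 96

σ(62) = 96


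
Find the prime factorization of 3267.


3267 / 3 = 1089
1089 / 3 = 363
363 / 3 = 121
121 / 11 = 11
11 / 11 = 1
3267 = 3^3 × 11^2


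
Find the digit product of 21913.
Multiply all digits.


2 × 1 × 9 × 1 × 3 = 54


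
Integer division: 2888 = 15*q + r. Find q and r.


2888 = 15 * 192 + 8
Check: 2880 + 8 = 2888

q = 192, r = 8


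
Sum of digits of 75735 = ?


7 + 5 + 7 + 3 + 5 = 27


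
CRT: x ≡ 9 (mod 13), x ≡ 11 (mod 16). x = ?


M = 13*16 = 208
M1 = M/13 = 16, M2 = M/16 = 13
M1^(-1) mod 13 = 9, M2^(-1) mod 16 = 5
x = 9*16*9 + 11*13*5 = 2011
2011 mod 208 = 139
Check: 139 mod 13 = 9 ✓, 139 mod 16 = 11 ✓

x ≡ 139 (mod 208)


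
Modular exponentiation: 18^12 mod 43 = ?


18^1 mod 43 = 18
18^2 mod 43 = 23
18^3 mod 43 = 27
18^4 mod 43 = 13
18^5 mod 43 = 19
18^6 mod 43 = 41
18^7 mod 43 = 7
18^8 mod 43 = 40
18^9 mod 43 = 32
18^10 mod 43 = 17
18^11 mod 43 = 5
18^12 mod 43 = 4


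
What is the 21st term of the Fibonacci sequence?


Sequence: 1, 1, 2, 3, 5, 8, 13, 21, 34, 55, 89, 144, 233, 377, 610, 987, 1597, 2584, 4181, 6765, 10946
F(21) = 10946


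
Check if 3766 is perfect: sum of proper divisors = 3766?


Proper divisors of 3766: 1, 2, 7, 14, 269, 538, 1883
Sum = 1 + 2 + 7 + 14 + 269 + 538 + 1883 = 2714

No, 3766 is not perfect (2714 ≠ 3766)


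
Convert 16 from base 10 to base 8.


16 (base 10) = 16 (decimal)
16 (decimal) = 20 (base 8)


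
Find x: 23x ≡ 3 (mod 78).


GCD(23, 78) = 1, unique solution
a^(-1) mod 78 = 17
x = 17 * 3 mod 78 = 51

x ≡ 51 (mod 78)


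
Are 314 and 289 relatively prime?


Euclidean algorithm:
314 = 1 * 289 + 25
289 = 11 * 25 + 14
25 = 1 * 14 + 11
14 = 1 * 11 + 3
11 = 3 * 3 + 2
3 = 1 * 2 + 1
2 = 2 * 1 + 0
GCD(314, 289) = 1

Yes, coprime (GCD = 1)


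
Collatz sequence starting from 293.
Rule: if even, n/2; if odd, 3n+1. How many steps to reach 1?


293 → 880 → 440 → 220 → 110 → 55 → 166 → 83 → 250 → 125 → 376 → 188 → 94 → 47 → 142 → 71 → 214 → 107 → 322 → 161 → 484 → 242 → 121 → 364 → 182 → 91 → 274 → 137 → 412 → 206 → 103 → 310 → 155 → 466 → 233 → 700 → 350 → 175 → 526 → 263 → 790 → 395 → 1186 → 593 → 1780 → 890 → 445 → 1336 → 668 → 334 → 167 → 502 → 251 → 754 → 377 → 1132 → 566 → 283 → 850 → 425 → 1276 → 638 → 319 → 958 → 479 → 1438 → 719 → 2158 → 1079 → 3238 → 1619 → 4858 → 2429 → 7288 → 3644 → 1822 → 911 → 2734 → 1367 → 4102 → 2051 → 6154 → 3077 → 9232 → 4616 → 2308 → 1154 → 577 → 1732 → 866 → 433 → 1300 → 650 → 325 → 976 → 488 → 244 → 122 → 61 → 184 → 92 → 46 → 23 → 70 → 35 → 106 → 53 → 160 → 80 → 40 → 20 → 10 → 5 → 16 → 8 → 4 → 2 → 1
Total steps = 117

117 steps


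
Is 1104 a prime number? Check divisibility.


1104 / 2 = 552 (exact division)
1104 is NOT prime.

No, 1104 is not prime


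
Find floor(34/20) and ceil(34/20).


34/20 = 1.7000
floor = 1
ceil = 2

floor = 1, ceil = 2


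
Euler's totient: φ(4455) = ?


4455 = 3^4 × 5 × 11
Prime factors: 3, 5, 11
φ(4455) = 4455 × (1-1/3) × (1-1/5) × (1-1/11)
= 4455 × 2/3 × 4/5 × 10/11 = 2160

φ(4455) = 2160


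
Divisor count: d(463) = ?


463 = 463^1
d(463) = (1+1) = 2

2 divisors


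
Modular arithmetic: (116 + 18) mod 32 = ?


116 + 18 = 134
134 mod 32 = 6


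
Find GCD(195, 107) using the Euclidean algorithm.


195 = 1 * 107 + 88
107 = 1 * 88 + 19
88 = 4 * 19 + 12
19 = 1 * 12 + 7
12 = 1 * 7 + 5
7 = 1 * 5 + 2
5 = 2 * 2 + 1
2 = 2 * 1 + 0
GCD = 1


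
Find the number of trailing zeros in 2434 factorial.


floor(2434/5) = 486
floor(2434/25) = 97
floor(2434/125) = 19
floor(2434/625) = 3
Total = 605

605 trailing zeros


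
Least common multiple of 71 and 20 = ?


GCD(71, 20) = 1
LCM = 71*20/1 = 1420/1 = 1420

LCM = 1420


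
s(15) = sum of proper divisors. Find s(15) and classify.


Proper divisors: 1, 3, 5
Sum = 1 + 3 + 5 = 9
9 < 15 → deficient

s(15) = 9 (deficient)


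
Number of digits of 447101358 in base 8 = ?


447101358 in base 8 = 3251434656
Number of digits = 10

10 digits (base 8)


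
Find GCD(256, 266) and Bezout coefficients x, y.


Tabular extended Euclidean (each row: r = 256*s + 266*t):
r=256, s=1, t=0
r=266, s=0, t=1
q=0: r=256, s=1, t=0   [256*(1) + 266*(0) = 256]
q=1: r=10, s=-1, t=1   [256*(-1) + 266*(1) = 10]
q=25: r=6, s=26, t=-25   [256*(26) + 266*(-25) = 6]
q=1: r=4, s=-27, t=26   [256*(-27) + 266*(26) = 4]
q=1: r=2, s=53, t=-51   [256*(53) + 266*(-51) = 2]
q=2: r=0, s=-133, t=128   [256*(-133) + 266*(128) = 0]
GCD = 2; from the row with r=2: x=53, y=-51
Check: 256*(53) + 266*(-51) = 13568 - 13566 = 2

GCD = 2, x = 53, y = -51


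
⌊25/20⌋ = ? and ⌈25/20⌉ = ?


25/20 = 1.2500
floor = 1
ceil = 2

floor = 1, ceil = 2


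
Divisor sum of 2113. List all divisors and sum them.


Divisors of 2113: 1, 2113
Sum = 1 + 2113 = 2114

σ(2113) = 2114


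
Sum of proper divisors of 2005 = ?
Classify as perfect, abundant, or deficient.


Proper divisors: 1, 5, 401
Sum = 1 + 5 + 401 = 407
407 < 2005 → deficient

s(2005) = 407 (deficient)


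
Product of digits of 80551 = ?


8 × 0 × 5 × 5 × 1 = 0


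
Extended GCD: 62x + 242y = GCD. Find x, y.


Tabular extended Euclidean (each row: r = 62*s + 242*t):
r=62, s=1, t=0
r=242, s=0, t=1
q=0: r=62, s=1, t=0   [62*(1) + 242*(0) = 62]
q=3: r=56, s=-3, t=1   [62*(-3) + 242*(1) = 56]
q=1: r=6, s=4, t=-1   [62*(4) + 242*(-1) = 6]
q=9: r=2, s=-39, t=10   [62*(-39) + 242*(10) = 2]
q=3: r=0, s=121, t=-31   [62*(121) + 242*(-31) = 0]
GCD = 2; from the row with r=2: x=-39, y=10
Check: 62*(-39) + 242*(10) = -2418 + 2420 = 2

GCD = 2, x = -39, y = 10


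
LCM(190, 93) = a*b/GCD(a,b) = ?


GCD(190, 93) = 1
LCM = 190*93/1 = 17670/1 = 17670

LCM = 17670


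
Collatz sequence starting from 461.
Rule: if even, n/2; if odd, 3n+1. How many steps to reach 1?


461 → 1384 → 692 → 346 → 173 → 520 → 260 → 130 → 65 → 196 → 98 → 49 → 148 → 74 → 37 → 112 → 56 → 28 → 14 → 7 → 22 → 11 → 34 → 17 → 52 → 26 → 13 → 40 → 20 → 10 → 5 → 16 → 8 → 4 → 2 → 1
Total steps = 35

35 steps


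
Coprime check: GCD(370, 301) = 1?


Euclidean algorithm:
370 = 1 * 301 + 69
301 = 4 * 69 + 25
69 = 2 * 25 + 19
25 = 1 * 19 + 6
19 = 3 * 6 + 1
6 = 6 * 1 + 0
GCD(370, 301) = 1

Yes, coprime (GCD = 1)


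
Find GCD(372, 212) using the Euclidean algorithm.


372 = 1 * 212 + 160
212 = 1 * 160 + 52
160 = 3 * 52 + 4
52 = 13 * 4 + 0
GCD = 4


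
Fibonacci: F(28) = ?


Sequence: 1, 1, 2, 3, 5, 8, 13, 21, 34, 55, 89, 144, 233, 377, 610, 987, 1597, 2584, 4181, 6765, 10946, 17711, 28657, 46368, 75025, 121393, 196418, 317811
F(28) = 317811


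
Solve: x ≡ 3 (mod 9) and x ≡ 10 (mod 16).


M = 9*16 = 144
M1 = M/9 = 16, M2 = M/16 = 9
M1^(-1) mod 9 = 4, M2^(-1) mod 16 = 9
x = 3*16*4 + 10*9*9 = 1002
1002 mod 144 = 138
Check: 138 mod 9 = 3 ✓, 138 mod 16 = 10 ✓

x ≡ 138 (mod 144)


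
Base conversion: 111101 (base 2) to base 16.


111101 (base 2) = 61 (decimal)
61 (decimal) = 3D (base 16)


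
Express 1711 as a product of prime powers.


1711 / 29 = 59
59 / 59 = 1
1711 = 29 × 59


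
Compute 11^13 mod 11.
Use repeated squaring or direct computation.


11^1 mod 11 = 0
11^2 mod 11 = 0
11^3 mod 11 = 0
11^4 mod 11 = 0
11^5 mod 11 = 0
11^6 mod 11 = 0
11^7 mod 11 = 0
11^8 mod 11 = 0
11^9 mod 11 = 0
11^10 mod 11 = 0
11^11 mod 11 = 0
11^12 mod 11 = 0
11^13 mod 11 = 0


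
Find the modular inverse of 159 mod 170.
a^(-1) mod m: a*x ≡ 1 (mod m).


Use the extended Euclidean algorithm on (170, 159); each row r = 170*s + 159*t:
r=170, s=1, t=0
r=159, s=0, t=1
q=1: r=11, s=1, t=-1   [170*(1) + 159*(-1) = 11]
q=14: r=5, s=-14, t=15   [170*(-14) + 159*(15) = 5]
q=2: r=1, s=29, t=-31   [170*(29) + 159*(-31) = 1]
q=5: r=0, s=-159, t=170   [170*(-159) + 159*(170) = 0]
GCD = 1 with t = -31, so 159*(-31) ≡ 1 (mod 170)
Inverse = -31 mod 170 = 139
Check: 159 * 139 = 22101 ≡ 1 (mod 170)

159^(-1) ≡ 139 (mod 170)


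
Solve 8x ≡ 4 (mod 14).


GCD(8, 14) = 2 divides 4
Divide: 4x ≡ 2 (mod 7)
x ≡ 4 (mod 7)


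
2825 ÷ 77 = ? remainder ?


2825 = 77 * 36 + 53
Check: 2772 + 53 = 2825

q = 36, r = 53


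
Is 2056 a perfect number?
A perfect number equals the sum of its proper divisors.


Proper divisors of 2056: 1, 2, 4, 8, 257, 514, 1028
Sum = 1 + 2 + 4 + 8 + 257 + 514 + 1028 = 1814

No, 2056 is not perfect (1814 ≠ 2056)


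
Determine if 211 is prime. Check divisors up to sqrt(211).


Check divisors up to sqrt(211) = 14.5258
No divisors found.
211 is prime.

Yes, 211 is prime


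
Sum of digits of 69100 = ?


6 + 9 + 1 + 0 + 0 = 16


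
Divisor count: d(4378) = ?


4378 = 2^1 × 11^1 × 199^1
d(4378) = (1+1) × (1+1) × (1+1) = 8

8 divisors


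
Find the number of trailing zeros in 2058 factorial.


floor(2058/5) = 411
floor(2058/25) = 82
floor(2058/125) = 16
floor(2058/625) = 3
Total = 512

512 trailing zeros


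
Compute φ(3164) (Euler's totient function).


3164 = 2^2 × 7 × 113
Prime factors: 2, 7, 113
φ(3164) = 3164 × (1-1/2) × (1-1/7) × (1-1/113)
= 3164 × 1/2 × 6/7 × 112/113 = 1344

φ(3164) = 1344


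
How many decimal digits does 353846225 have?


353846225 has 9 digits in base 10
floor(log10(353846225)) + 1 = floor(8.5488) + 1 = 9

9 digits (base 10)


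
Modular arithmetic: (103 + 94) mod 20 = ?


103 + 94 = 197
197 mod 20 = 17


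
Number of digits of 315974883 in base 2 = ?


315974883 in base 2 = 10010110101010110010011100011
Number of digits = 29

29 digits (base 2)


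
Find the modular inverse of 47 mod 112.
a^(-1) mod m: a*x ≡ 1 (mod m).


Use the extended Euclidean algorithm on (112, 47); each row r = 112*s + 47*t:
r=112, s=1, t=0
r=47, s=0, t=1
q=2: r=18, s=1, t=-2   [112*(1) + 47*(-2) = 18]
q=2: r=11, s=-2, t=5   [112*(-2) + 47*(5) = 11]
q=1: r=7, s=3, t=-7   [112*(3) + 47*(-7) = 7]
q=1: r=4, s=-5, t=12   [112*(-5) + 47*(12) = 4]
q=1: r=3, s=8, t=-19   [112*(8) + 47*(-19) = 3]
q=1: r=1, s=-13, t=31   [112*(-13) + 47*(31) = 1]
q=3: r=0, s=47, t=-112   [112*(47) + 47*(-112) = 0]
GCD = 1 with t = 31, so 47*(31) ≡ 1 (mod 112)
Inverse = 31 mod 112 = 31
Check: 47 * 31 = 1457 ≡ 1 (mod 112)

47^(-1) ≡ 31 (mod 112)


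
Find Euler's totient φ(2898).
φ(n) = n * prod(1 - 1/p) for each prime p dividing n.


2898 = 2 × 3^2 × 7 × 23
Prime factors: 2, 3, 7, 23
φ(2898) = 2898 × (1-1/2) × (1-1/3) × (1-1/7) × (1-1/23)
= 2898 × 1/2 × 2/3 × 6/7 × 22/23 = 792

φ(2898) = 792


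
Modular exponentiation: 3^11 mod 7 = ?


3^1 mod 7 = 3
3^2 mod 7 = 2
3^3 mod 7 = 6
3^4 mod 7 = 4
3^5 mod 7 = 5
3^6 mod 7 = 1
3^7 mod 7 = 3
3^8 mod 7 = 2
3^9 mod 7 = 6
3^10 mod 7 = 4
3^11 mod 7 = 5


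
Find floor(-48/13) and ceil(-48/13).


-48/13 = -3.6923
floor = -4
ceil = -3

floor = -4, ceil = -3


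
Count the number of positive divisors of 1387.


1387 = 19^1 × 73^1
d(1387) = (1+1) × (1+1) = 4

4 divisors


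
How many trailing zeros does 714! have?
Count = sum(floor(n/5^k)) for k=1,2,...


floor(714/5) = 142
floor(714/25) = 28
floor(714/125) = 5
floor(714/625) = 1
Total = 176

176 trailing zeros


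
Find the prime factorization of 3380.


3380 / 2 = 1690
1690 / 2 = 845
845 / 5 = 169
169 / 13 = 13
13 / 13 = 1
3380 = 2^2 × 5 × 13^2


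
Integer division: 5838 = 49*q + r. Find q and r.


5838 = 49 * 119 + 7
Check: 5831 + 7 = 5838

q = 119, r = 7


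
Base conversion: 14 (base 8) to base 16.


14 (base 8) = 12 (decimal)
12 (decimal) = C (base 16)


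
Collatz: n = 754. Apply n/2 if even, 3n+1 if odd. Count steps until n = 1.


754 → 377 → 1132 → 566 → 283 → 850 → 425 → 1276 → 638 → 319 → 958 → 479 → 1438 → 719 → 2158 → 1079 → 3238 → 1619 → 4858 → 2429 → 7288 → 3644 → 1822 → 911 → 2734 → 1367 → 4102 → 2051 → 6154 → 3077 → 9232 → 4616 → 2308 → 1154 → 577 → 1732 → 866 → 433 → 1300 → 650 → 325 → 976 → 488 → 244 → 122 → 61 → 184 → 92 → 46 → 23 → 70 → 35 → 106 → 53 → 160 → 80 → 40 → 20 → 10 → 5 → 16 → 8 → 4 → 2 → 1
Total steps = 64

64 steps


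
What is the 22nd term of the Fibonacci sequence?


Sequence: 1, 1, 2, 3, 5, 8, 13, 21, 34, 55, 89, 144, 233, 377, 610, 987, 1597, 2584, 4181, 6765, 10946, 17711
F(22) = 17711


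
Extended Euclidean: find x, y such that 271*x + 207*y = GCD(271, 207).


Tabular extended Euclidean (each row: r = 271*s + 207*t):
r=271, s=1, t=0
r=207, s=0, t=1
q=1: r=64, s=1, t=-1   [271*(1) + 207*(-1) = 64]
q=3: r=15, s=-3, t=4   [271*(-3) + 207*(4) = 15]
q=4: r=4, s=13, t=-17   [271*(13) + 207*(-17) = 4]
q=3: r=3, s=-42, t=55   [271*(-42) + 207*(55) = 3]
q=1: r=1, s=55, t=-72   [271*(55) + 207*(-72) = 1]
q=3: r=0, s=-207, t=271   [271*(-207) + 207*(271) = 0]
GCD = 1; from the row with r=1: x=55, y=-72
Check: 271*(55) + 207*(-72) = 14905 - 14904 = 1

GCD = 1, x = 55, y = -72


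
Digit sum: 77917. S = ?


7 + 7 + 9 + 1 + 7 = 31


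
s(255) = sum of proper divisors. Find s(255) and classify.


Proper divisors: 1, 3, 5, 15, 17, 51, 85
Sum = 1 + 3 + 5 + 15 + 17 + 51 + 85 = 177
177 < 255 → deficient

s(255) = 177 (deficient)


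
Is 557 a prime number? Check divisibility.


Check divisors up to sqrt(557) = 23.6008
No divisors found.
557 is prime.

Yes, 557 is prime


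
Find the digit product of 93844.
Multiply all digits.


9 × 3 × 8 × 4 × 4 = 3456


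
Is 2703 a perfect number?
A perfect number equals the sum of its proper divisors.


Proper divisors of 2703: 1, 3, 17, 51, 53, 159, 901
Sum = 1 + 3 + 17 + 51 + 53 + 159 + 901 = 1185

No, 2703 is not perfect (1185 ≠ 2703)


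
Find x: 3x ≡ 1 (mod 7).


GCD(3, 7) = 1, unique solution
a^(-1) mod 7 = 5
x = 5 * 1 mod 7 = 5

x ≡ 5 (mod 7)


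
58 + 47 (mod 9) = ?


58 + 47 = 105
105 mod 9 = 6


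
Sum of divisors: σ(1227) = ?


Divisors of 1227: 1, 3, 409, 1227
Sum = 1 + 3 + 409 + 1227 = 1640

σ(1227) = 1640


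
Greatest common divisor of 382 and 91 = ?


382 = 4 * 91 + 18
91 = 5 * 18 + 1
18 = 18 * 1 + 0
GCD = 1


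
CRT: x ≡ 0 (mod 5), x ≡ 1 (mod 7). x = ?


M = 5*7 = 35
M1 = M/5 = 7, M2 = M/7 = 5
M1^(-1) mod 5 = 3, M2^(-1) mod 7 = 3
x = 0*7*3 + 1*5*3 = 15
15 mod 35 = 15
Check: 15 mod 5 = 0 ✓, 15 mod 7 = 1 ✓

x ≡ 15 (mod 35)


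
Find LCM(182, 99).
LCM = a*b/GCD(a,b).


GCD(182, 99) = 1
LCM = 182*99/1 = 18018/1 = 18018

LCM = 18018


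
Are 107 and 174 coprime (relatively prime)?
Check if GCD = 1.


Euclidean algorithm:
174 = 1 * 107 + 67
107 = 1 * 67 + 40
67 = 1 * 40 + 27
40 = 1 * 27 + 13
27 = 2 * 13 + 1
13 = 13 * 1 + 0
GCD(107, 174) = 1

Yes, coprime (GCD = 1)


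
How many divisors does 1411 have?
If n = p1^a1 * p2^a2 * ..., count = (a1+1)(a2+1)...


1411 = 17^1 × 83^1
d(1411) = (1+1) × (1+1) = 4

4 divisors


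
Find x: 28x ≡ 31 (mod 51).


GCD(28, 51) = 1, unique solution
a^(-1) mod 51 = 31
x = 31 * 31 mod 51 = 43

x ≡ 43 (mod 51)


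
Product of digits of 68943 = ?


6 × 8 × 9 × 4 × 3 = 5184


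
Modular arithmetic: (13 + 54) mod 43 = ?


13 + 54 = 67
67 mod 43 = 24


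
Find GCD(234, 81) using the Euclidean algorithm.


234 = 2 * 81 + 72
81 = 1 * 72 + 9
72 = 8 * 9 + 0
GCD = 9


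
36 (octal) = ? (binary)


36 (base 8) = 30 (decimal)
30 (decimal) = 11110 (base 2)


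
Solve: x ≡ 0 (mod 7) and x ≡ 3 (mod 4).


M = 7*4 = 28
M1 = M/7 = 4, M2 = M/4 = 7
M1^(-1) mod 7 = 2, M2^(-1) mod 4 = 3
x = 0*4*2 + 3*7*3 = 63
63 mod 28 = 7
Check: 7 mod 7 = 0 ✓, 7 mod 4 = 3 ✓

x ≡ 7 (mod 28)


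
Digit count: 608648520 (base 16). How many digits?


608648520 in base 16 = 24473D48
Number of digits = 8

8 digits (base 16)


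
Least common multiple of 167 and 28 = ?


GCD(167, 28) = 1
LCM = 167*28/1 = 4676/1 = 4676

LCM = 4676


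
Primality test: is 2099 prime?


Check divisors up to sqrt(2099) = 45.8148
No divisors found.
2099 is prime.

Yes, 2099 is prime


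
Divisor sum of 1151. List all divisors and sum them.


Divisors of 1151: 1, 1151
Sum = 1 + 1151 = 1152

σ(1151) = 1152


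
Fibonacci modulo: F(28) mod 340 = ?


F(k) mod 340 for k=1..28:
1, 1, 2, 3, 5, 8, 13, 21, 34, 55, 89, 144, 233, 37, 270, 307, 237, 204, 101, 305, 66, 31, 97, 128, 225, 13, 238, 251
F(28) mod 340 = 251


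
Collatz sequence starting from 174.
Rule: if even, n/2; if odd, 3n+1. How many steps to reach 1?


174 → 87 → 262 → 131 → 394 → 197 → 592 → 296 → 148 → 74 → 37 → 112 → 56 → 28 → 14 → 7 → 22 → 11 → 34 → 17 → 52 → 26 → 13 → 40 → 20 → 10 → 5 → 16 → 8 → 4 → 2 → 1
Total steps = 31

31 steps


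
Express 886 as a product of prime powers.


886 / 2 = 443
443 / 443 = 1
886 = 2 × 443


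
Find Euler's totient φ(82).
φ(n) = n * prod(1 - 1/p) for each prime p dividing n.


82 = 2 × 41
Prime factors: 2, 41
φ(82) = 82 × (1-1/2) × (1-1/41)
= 82 × 1/2 × 40/41 = 40

φ(82) = 40


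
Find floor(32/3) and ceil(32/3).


32/3 = 10.6667
floor = 10
ceil = 11

floor = 10, ceil = 11


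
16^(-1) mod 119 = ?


Use the extended Euclidean algorithm on (119, 16); each row r = 119*s + 16*t:
r=119, s=1, t=0
r=16, s=0, t=1
q=7: r=7, s=1, t=-7   [119*(1) + 16*(-7) = 7]
q=2: r=2, s=-2, t=15   [119*(-2) + 16*(15) = 2]
q=3: r=1, s=7, t=-52   [119*(7) + 16*(-52) = 1]
q=2: r=0, s=-16, t=119   [119*(-16) + 16*(119) = 0]
GCD = 1 with t = -52, so 16*(-52) ≡ 1 (mod 119)
Inverse = -52 mod 119 = 67
Check: 16 * 67 = 1072 ≡ 1 (mod 119)

16^(-1) ≡ 67 (mod 119)


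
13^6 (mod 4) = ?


13^1 mod 4 = 1
13^2 mod 4 = 1
13^3 mod 4 = 1
13^4 mod 4 = 1
13^5 mod 4 = 1
13^6 mod 4 = 1


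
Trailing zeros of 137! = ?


floor(137/5) = 27
floor(137/25) = 5
floor(137/125) = 1
Total = 33

33 trailing zeros


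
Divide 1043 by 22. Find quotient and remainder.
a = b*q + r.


1043 = 22 * 47 + 9
Check: 1034 + 9 = 1043

q = 47, r = 9


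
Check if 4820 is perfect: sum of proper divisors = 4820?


Proper divisors of 4820: 1, 2, 4, 5, 10, 20, 241, 482, 964, 1205, 2410
Sum = 1 + 2 + 4 + 5 + 10 + 20 + 241 + 482 + 964 + 1205 + 2410 = 5344

No, 4820 is not perfect (5344 ≠ 4820)


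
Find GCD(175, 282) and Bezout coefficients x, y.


Tabular extended Euclidean (each row: r = 175*s + 282*t):
r=175, s=1, t=0
r=282, s=0, t=1
q=0: r=175, s=1, t=0   [175*(1) + 282*(0) = 175]
q=1: r=107, s=-1, t=1   [175*(-1) + 282*(1) = 107]
q=1: r=68, s=2, t=-1   [175*(2) + 282*(-1) = 68]
q=1: r=39, s=-3, t=2   [175*(-3) + 282*(2) = 39]
q=1: r=29, s=5, t=-3   [175*(5) + 282*(-3) = 29]
q=1: r=10, s=-8, t=5   [175*(-8) + 282*(5) = 10]
q=2: r=9, s=21, t=-13   [175*(21) + 282*(-13) = 9]
q=1: r=1, s=-29, t=18   [175*(-29) + 282*(18) = 1]
q=9: r=0, s=282, t=-175   [175*(282) + 282*(-175) = 0]
GCD = 1; from the row with r=1: x=-29, y=18
Check: 175*(-29) + 282*(18) = -5075 + 5076 = 1

GCD = 1, x = -29, y = 18


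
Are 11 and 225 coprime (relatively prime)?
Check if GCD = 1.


Euclidean algorithm:
225 = 20 * 11 + 5
11 = 2 * 5 + 1
5 = 5 * 1 + 0
GCD(11, 225) = 1

Yes, coprime (GCD = 1)


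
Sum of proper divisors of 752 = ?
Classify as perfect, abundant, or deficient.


Proper divisors: 1, 2, 4, 8, 16, 47, 94, 188, 376
Sum = 1 + 2 + 4 + 8 + 16 + 47 + 94 + 188 + 376 = 736
736 < 752 → deficient

s(752) = 736 (deficient)


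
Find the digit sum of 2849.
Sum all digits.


2 + 8 + 4 + 9 = 23


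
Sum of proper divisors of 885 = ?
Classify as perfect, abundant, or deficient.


Proper divisors: 1, 3, 5, 15, 59, 177, 295
Sum = 1 + 3 + 5 + 15 + 59 + 177 + 295 = 555
555 < 885 → deficient

s(885) = 555 (deficient)


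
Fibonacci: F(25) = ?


Sequence: 1, 1, 2, 3, 5, 8, 13, 21, 34, 55, 89, 144, 233, 377, 610, 987, 1597, 2584, 4181, 6765, 10946, 17711, 28657, 46368, 75025
F(25) = 75025


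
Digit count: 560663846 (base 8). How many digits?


560663846 in base 8 = 4132606446
Number of digits = 10

10 digits (base 8)


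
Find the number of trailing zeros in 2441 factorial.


floor(2441/5) = 488
floor(2441/25) = 97
floor(2441/125) = 19
floor(2441/625) = 3
Total = 607

607 trailing zeros


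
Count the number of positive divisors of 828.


828 = 2^2 × 3^2 × 23^1
d(828) = (2+1) × (2+1) × (1+1) = 18

18 divisors


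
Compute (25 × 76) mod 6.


25 × 76 = 1900
1900 mod 6 = 4


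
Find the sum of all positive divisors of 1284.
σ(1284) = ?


Divisors of 1284: 1, 2, 3, 4, 6, 12, 107, 214, 321, 428, 642, 1284
Sum = 1 + 2 + 3 + 4 + 6 + 12 + 107 + 214 + 321 + 428 + 642 + 1284 = 3024

σ(1284) = 3024


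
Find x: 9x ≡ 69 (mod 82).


GCD(9, 82) = 1, unique solution
a^(-1) mod 82 = 73
x = 73 * 69 mod 82 = 35

x ≡ 35 (mod 82)


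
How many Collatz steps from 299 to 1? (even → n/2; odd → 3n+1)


299 → 898 → 449 → 1348 → 674 → 337 → 1012 → 506 → 253 → 760 → 380 → 190 → 95 → 286 → 143 → 430 → 215 → 646 → 323 → 970 → 485 → 1456 → 728 → 364 → 182 → 91 → 274 → 137 → 412 → 206 → 103 → 310 → 155 → 466 → 233 → 700 → 350 → 175 → 526 → 263 → 790 → 395 → 1186 → 593 → 1780 → 890 → 445 → 1336 → 668 → 334 → 167 → 502 → 251 → 754 → 377 → 1132 → 566 → 283 → 850 → 425 → 1276 → 638 → 319 → 958 → 479 → 1438 → 719 → 2158 → 1079 → 3238 → 1619 → 4858 → 2429 → 7288 → 3644 → 1822 → 911 → 2734 → 1367 → 4102 → 2051 → 6154 → 3077 → 9232 → 4616 → 2308 → 1154 → 577 → 1732 → 866 → 433 → 1300 → 650 → 325 → 976 → 488 → 244 → 122 → 61 → 184 → 92 → 46 → 23 → 70 → 35 → 106 → 53 → 160 → 80 → 40 → 20 → 10 → 5 → 16 → 8 → 4 → 2 → 1
Total steps = 117

117 steps


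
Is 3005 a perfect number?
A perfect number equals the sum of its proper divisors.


Proper divisors of 3005: 1, 5, 601
Sum = 1 + 5 + 601 = 607

No, 3005 is not perfect (607 ≠ 3005)


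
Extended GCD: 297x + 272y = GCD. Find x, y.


Tabular extended Euclidean (each row: r = 297*s + 272*t):
r=297, s=1, t=0
r=272, s=0, t=1
q=1: r=25, s=1, t=-1   [297*(1) + 272*(-1) = 25]
q=10: r=22, s=-10, t=11   [297*(-10) + 272*(11) = 22]
q=1: r=3, s=11, t=-12   [297*(11) + 272*(-12) = 3]
q=7: r=1, s=-87, t=95   [297*(-87) + 272*(95) = 1]
q=3: r=0, s=272, t=-297   [297*(272) + 272*(-297) = 0]
GCD = 1; from the row with r=1: x=-87, y=95
Check: 297*(-87) + 272*(95) = -25839 + 25840 = 1

GCD = 1, x = -87, y = 95


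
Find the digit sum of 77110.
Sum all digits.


7 + 7 + 1 + 1 + 0 = 16


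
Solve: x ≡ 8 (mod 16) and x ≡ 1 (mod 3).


M = 16*3 = 48
M1 = M/16 = 3, M2 = M/3 = 16
M1^(-1) mod 16 = 11, M2^(-1) mod 3 = 1
x = 8*3*11 + 1*16*1 = 280
280 mod 48 = 40
Check: 40 mod 16 = 8 ✓, 40 mod 3 = 1 ✓

x ≡ 40 (mod 48)


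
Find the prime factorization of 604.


604 / 2 = 302
302 / 2 = 151
151 / 151 = 1
604 = 2^2 × 151


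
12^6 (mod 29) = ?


12^1 mod 29 = 12
12^2 mod 29 = 28
12^3 mod 29 = 17
12^4 mod 29 = 1
12^5 mod 29 = 12
12^6 mod 29 = 28


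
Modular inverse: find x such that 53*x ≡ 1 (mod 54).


Use the extended Euclidean algorithm on (54, 53); each row r = 54*s + 53*t:
r=54, s=1, t=0
r=53, s=0, t=1
q=1: r=1, s=1, t=-1   [54*(1) + 53*(-1) = 1]
q=53: r=0, s=-53, t=54   [54*(-53) + 53*(54) = 0]
GCD = 1 with t = -1, so 53*(-1) ≡ 1 (mod 54)
Inverse = -1 mod 54 = 53
Check: 53 * 53 = 2809 ≡ 1 (mod 54)

53^(-1) ≡ 53 (mod 54)


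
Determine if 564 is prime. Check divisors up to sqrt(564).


564 / 2 = 282 (exact division)
564 is NOT prime.

No, 564 is not prime


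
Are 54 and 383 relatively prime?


Euclidean algorithm:
383 = 7 * 54 + 5
54 = 10 * 5 + 4
5 = 1 * 4 + 1
4 = 4 * 1 + 0
GCD(54, 383) = 1

Yes, coprime (GCD = 1)


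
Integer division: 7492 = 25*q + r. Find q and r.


7492 = 25 * 299 + 17
Check: 7475 + 17 = 7492

q = 299, r = 17


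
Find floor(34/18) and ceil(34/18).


34/18 = 1.8889
floor = 1
ceil = 2

floor = 1, ceil = 2


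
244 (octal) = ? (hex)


244 (base 8) = 164 (decimal)
164 (decimal) = A4 (base 16)


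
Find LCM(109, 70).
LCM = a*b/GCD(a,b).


GCD(109, 70) = 1
LCM = 109*70/1 = 7630/1 = 7630

LCM = 7630


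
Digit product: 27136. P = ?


2 × 7 × 1 × 3 × 6 = 252


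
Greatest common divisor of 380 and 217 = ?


380 = 1 * 217 + 163
217 = 1 * 163 + 54
163 = 3 * 54 + 1
54 = 54 * 1 + 0
GCD = 1


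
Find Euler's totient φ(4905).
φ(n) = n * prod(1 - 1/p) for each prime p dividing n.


4905 = 3^2 × 5 × 109
Prime factors: 3, 5, 109
φ(4905) = 4905 × (1-1/3) × (1-1/5) × (1-1/109)
= 4905 × 2/3 × 4/5 × 108/109 = 2592

φ(4905) = 2592


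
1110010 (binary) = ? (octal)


1110010 (base 2) = 114 (decimal)
114 (decimal) = 162 (base 8)


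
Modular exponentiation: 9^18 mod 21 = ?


9^1 mod 21 = 9
9^2 mod 21 = 18
9^3 mod 21 = 15
9^4 mod 21 = 9
9^5 mod 21 = 18
9^6 mod 21 = 15
9^7 mod 21 = 9
9^8 mod 21 = 18
9^9 mod 21 = 15
9^10 mod 21 = 9
9^11 mod 21 = 18
9^12 mod 21 = 15
9^13 mod 21 = 9
9^14 mod 21 = 18
9^15 mod 21 = 15
9^16 mod 21 = 9
9^17 mod 21 = 18
9^18 mod 21 = 15


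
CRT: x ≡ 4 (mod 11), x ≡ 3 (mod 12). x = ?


M = 11*12 = 132
M1 = M/11 = 12, M2 = M/12 = 11
M1^(-1) mod 11 = 1, M2^(-1) mod 12 = 11
x = 4*12*1 + 3*11*11 = 411
411 mod 132 = 15
Check: 15 mod 11 = 4 ✓, 15 mod 12 = 3 ✓

x ≡ 15 (mod 132)


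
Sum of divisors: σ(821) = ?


Divisors of 821: 1, 821
Sum = 1 + 821 = 822

σ(821) = 822


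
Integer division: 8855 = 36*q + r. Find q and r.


8855 = 36 * 245 + 35
Check: 8820 + 35 = 8855

q = 245, r = 35


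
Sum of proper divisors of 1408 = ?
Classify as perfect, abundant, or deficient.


Proper divisors: 1, 2, 4, 8, 11, 16, 22, 32, 44, 64, 88, 128, 176, 352, 704
Sum = 1 + 2 + 4 + 8 + 11 + 16 + 22 + 32 + 44 + 64 + 88 + 128 + 176 + 352 + 704 = 1652
1652 > 1408 → abundant

s(1408) = 1652 (abundant)


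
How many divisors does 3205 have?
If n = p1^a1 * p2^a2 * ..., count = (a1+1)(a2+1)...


3205 = 5^1 × 641^1
d(3205) = (1+1) × (1+1) = 4

4 divisors


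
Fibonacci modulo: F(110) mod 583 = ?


F(k) mod 583 for k=1..110:
1, 1, 2, 3, 5, 8, 13, 21, 34, 55, 89, 144, 233, 377, 27, 404, 431, 252, 100, 352, 452, 221, 90, 311, 401, 129, 530, 76, 23, 99, 122, 221, 343, 564, 324, 305, 46, 351, 397, 165, 562, 144, 123, 267, 390, 74, 464, 538, 419, 374, 210, 1, 211, 212, 423, 52, 475, 527, 419, 363, 199, 562, 178, 157, 335, 492, 244, 153, 397, 550, 364, 331, 112, 443, 555, 415, 387, 219, 23, 242, 265, 507, 189, 113, 302, 415, 134, 549, 100, 66, 166, 232, 398, 47, 445, 492, 354, 263, 34, 297, 331, 45, 376, 421, 214, 52, 266, 318, 1, 319
F(110) mod 583 = 319


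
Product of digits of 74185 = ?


7 × 4 × 1 × 8 × 5 = 1120


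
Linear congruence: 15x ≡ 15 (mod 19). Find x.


GCD(15, 19) = 1, unique solution
a^(-1) mod 19 = 14
x = 14 * 15 mod 19 = 1

x ≡ 1 (mod 19)


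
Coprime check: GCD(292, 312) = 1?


Euclidean algorithm:
312 = 1 * 292 + 20
292 = 14 * 20 + 12
20 = 1 * 12 + 8
12 = 1 * 8 + 4
8 = 2 * 4 + 0
GCD(292, 312) = 4

No, not coprime (GCD = 4)


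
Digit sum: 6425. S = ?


6 + 4 + 2 + 5 = 17


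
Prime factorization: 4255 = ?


4255 / 5 = 851
851 / 23 = 37
37 / 37 = 1
4255 = 5 × 23 × 37


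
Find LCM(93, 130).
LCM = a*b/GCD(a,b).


GCD(93, 130) = 1
LCM = 93*130/1 = 12090/1 = 12090

LCM = 12090


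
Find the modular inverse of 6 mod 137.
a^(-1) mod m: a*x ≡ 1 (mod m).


Use the extended Euclidean algorithm on (137, 6); each row r = 137*s + 6*t:
r=137, s=1, t=0
r=6, s=0, t=1
q=22: r=5, s=1, t=-22   [137*(1) + 6*(-22) = 5]
q=1: r=1, s=-1, t=23   [137*(-1) + 6*(23) = 1]
q=5: r=0, s=6, t=-137   [137*(6) + 6*(-137) = 0]
GCD = 1 with t = 23, so 6*(23) ≡ 1 (mod 137)
Inverse = 23 mod 137 = 23
Check: 6 * 23 = 138 ≡ 1 (mod 137)

6^(-1) ≡ 23 (mod 137)


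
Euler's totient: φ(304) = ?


304 = 2^4 × 19
Prime factors: 2, 19
φ(304) = 304 × (1-1/2) × (1-1/19)
= 304 × 1/2 × 18/19 = 144

φ(304) = 144


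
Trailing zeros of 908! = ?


floor(908/5) = 181
floor(908/25) = 36
floor(908/125) = 7
floor(908/625) = 1
Total = 225

225 trailing zeros


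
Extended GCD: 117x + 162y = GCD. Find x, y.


Tabular extended Euclidean (each row: r = 117*s + 162*t):
r=117, s=1, t=0
r=162, s=0, t=1
q=0: r=117, s=1, t=0   [117*(1) + 162*(0) = 117]
q=1: r=45, s=-1, t=1   [117*(-1) + 162*(1) = 45]
q=2: r=27, s=3, t=-2   [117*(3) + 162*(-2) = 27]
q=1: r=18, s=-4, t=3   [117*(-4) + 162*(3) = 18]
q=1: r=9, s=7, t=-5   [117*(7) + 162*(-5) = 9]
q=2: r=0, s=-18, t=13   [117*(-18) + 162*(13) = 0]
GCD = 9; from the row with r=9: x=7, y=-5
Check: 117*(7) + 162*(-5) = 819 - 810 = 9

GCD = 9, x = 7, y = -5


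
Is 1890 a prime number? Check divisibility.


1890 / 2 = 945 (exact division)
1890 is NOT prime.

No, 1890 is not prime


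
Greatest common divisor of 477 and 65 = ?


477 = 7 * 65 + 22
65 = 2 * 22 + 21
22 = 1 * 21 + 1
21 = 21 * 1 + 0
GCD = 1


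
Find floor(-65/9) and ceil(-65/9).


-65/9 = -7.2222
floor = -8
ceil = -7

floor = -8, ceil = -7


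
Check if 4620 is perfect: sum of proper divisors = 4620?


Proper divisors of 4620: 1, 2, 3, 4, 5, 6, 7, 10, 11, 12, 14, 15, 20, 21, 22, 28, 30, 33, 35, 42, 44, 55, 60, 66, 70, 77, 84, 105, 110, 132, 140, 154, 165, 210, 220, 231, 308, 330, 385, 420, 462, 660, 770, 924, 1155, 1540, 2310
Sum = 1 + 2 + 3 + 4 + 5 + 6 + 7 + 10 + 11 + 12 + 14 + 15 + 20 + 21 + 22 + 28 + 30 + 33 + 35 + 42 + 44 + 55 + 60 + 66 + 70 + 77 + 84 + 105 + 110 + 132 + 140 + 154 + 165 + 210 + 220 + 231 + 308 + 330 + 385 + 420 + 462 + 660 + 770 + 924 + 1155 + 1540 + 2310 = 11508

No, 4620 is not perfect (11508 ≠ 4620)


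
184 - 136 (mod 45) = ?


184 - 136 = 48
48 mod 45 = 3


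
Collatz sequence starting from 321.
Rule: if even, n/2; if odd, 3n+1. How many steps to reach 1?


321 → 964 → 482 → 241 → 724 → 362 → 181 → 544 → 272 → 136 → 68 → 34 → 17 → 52 → 26 → 13 → 40 → 20 → 10 → 5 → 16 → 8 → 4 → 2 → 1
Total steps = 24

24 steps


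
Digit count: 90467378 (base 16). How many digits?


90467378 in base 16 = 5646C32
Number of digits = 7

7 digits (base 16)


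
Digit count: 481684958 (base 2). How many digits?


481684958 in base 2 = 11100101101011110110111011110
Number of digits = 29

29 digits (base 2)


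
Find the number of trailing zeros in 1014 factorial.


floor(1014/5) = 202
floor(1014/25) = 40
floor(1014/125) = 8
floor(1014/625) = 1
Total = 251

251 trailing zeros


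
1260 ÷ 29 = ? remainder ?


1260 = 29 * 43 + 13
Check: 1247 + 13 = 1260

q = 43, r = 13


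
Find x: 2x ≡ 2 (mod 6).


GCD(2, 6) = 2 divides 2
Divide: 1x ≡ 1 (mod 3)
x ≡ 1 (mod 3)


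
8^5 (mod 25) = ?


8^1 mod 25 = 8
8^2 mod 25 = 14
8^3 mod 25 = 12
8^4 mod 25 = 21
8^5 mod 25 = 18


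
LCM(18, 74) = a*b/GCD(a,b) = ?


GCD(18, 74) = 2
LCM = 18*74/2 = 1332/2 = 666

LCM = 666


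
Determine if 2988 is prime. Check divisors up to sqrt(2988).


2988 / 2 = 1494 (exact division)
2988 is NOT prime.

No, 2988 is not prime


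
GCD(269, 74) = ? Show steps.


269 = 3 * 74 + 47
74 = 1 * 47 + 27
47 = 1 * 27 + 20
27 = 1 * 20 + 7
20 = 2 * 7 + 6
7 = 1 * 6 + 1
6 = 6 * 1 + 0
GCD = 1


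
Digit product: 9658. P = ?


9 × 6 × 5 × 8 = 2160


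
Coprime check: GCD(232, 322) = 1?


Euclidean algorithm:
322 = 1 * 232 + 90
232 = 2 * 90 + 52
90 = 1 * 52 + 38
52 = 1 * 38 + 14
38 = 2 * 14 + 10
14 = 1 * 10 + 4
10 = 2 * 4 + 2
4 = 2 * 2 + 0
GCD(232, 322) = 2

No, not coprime (GCD = 2)


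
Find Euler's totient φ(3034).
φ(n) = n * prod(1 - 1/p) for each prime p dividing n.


3034 = 2 × 37 × 41
Prime factors: 2, 37, 41
φ(3034) = 3034 × (1-1/2) × (1-1/37) × (1-1/41)
= 3034 × 1/2 × 36/37 × 40/41 = 1440

φ(3034) = 1440


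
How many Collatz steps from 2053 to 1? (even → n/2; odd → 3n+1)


2053 → 6160 → 3080 → 1540 → 770 → 385 → 1156 → 578 → 289 → 868 → 434 → 217 → 652 → 326 → 163 → 490 → 245 → 736 → 368 → 184 → 92 → 46 → 23 → 70 → 35 → 106 → 53 → 160 → 80 → 40 → 20 → 10 → 5 → 16 → 8 → 4 → 2 → 1
Total steps = 37

37 steps


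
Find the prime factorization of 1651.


1651 / 13 = 127
127 / 127 = 1
1651 = 13 × 127


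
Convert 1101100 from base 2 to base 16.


1101100 (base 2) = 108 (decimal)
108 (decimal) = 6C (base 16)


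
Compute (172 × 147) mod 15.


172 × 147 = 25284
25284 mod 15 = 9


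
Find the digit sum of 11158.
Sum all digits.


1 + 1 + 1 + 5 + 8 = 16


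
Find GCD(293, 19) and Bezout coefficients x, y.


Tabular extended Euclidean (each row: r = 293*s + 19*t):
r=293, s=1, t=0
r=19, s=0, t=1
q=15: r=8, s=1, t=-15   [293*(1) + 19*(-15) = 8]
q=2: r=3, s=-2, t=31   [293*(-2) + 19*(31) = 3]
q=2: r=2, s=5, t=-77   [293*(5) + 19*(-77) = 2]
q=1: r=1, s=-7, t=108   [293*(-7) + 19*(108) = 1]
q=2: r=0, s=19, t=-293   [293*(19) + 19*(-293) = 0]
GCD = 1; from the row with r=1: x=-7, y=108
Check: 293*(-7) + 19*(108) = -2051 + 2052 = 1

GCD = 1, x = -7, y = 108


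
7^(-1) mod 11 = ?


Use the extended Euclidean algorithm on (11, 7); each row r = 11*s + 7*t:
r=11, s=1, t=0
r=7, s=0, t=1
q=1: r=4, s=1, t=-1   [11*(1) + 7*(-1) = 4]
q=1: r=3, s=-1, t=2   [11*(-1) + 7*(2) = 3]
q=1: r=1, s=2, t=-3   [11*(2) + 7*(-3) = 1]
q=3: r=0, s=-7, t=11   [11*(-7) + 7*(11) = 0]
GCD = 1 with t = -3, so 7*(-3) ≡ 1 (mod 11)
Inverse = -3 mod 11 = 8
Check: 7 * 8 = 56 ≡ 1 (mod 11)

7^(-1) ≡ 8 (mod 11)


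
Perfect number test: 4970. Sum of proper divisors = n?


Proper divisors of 4970: 1, 2, 5, 7, 10, 14, 35, 70, 71, 142, 355, 497, 710, 994, 2485
Sum = 1 + 2 + 5 + 7 + 10 + 14 + 35 + 70 + 71 + 142 + 355 + 497 + 710 + 994 + 2485 = 5398

No, 4970 is not perfect (5398 ≠ 4970)


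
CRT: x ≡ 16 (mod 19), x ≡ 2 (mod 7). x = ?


M = 19*7 = 133
M1 = M/19 = 7, M2 = M/7 = 19
M1^(-1) mod 19 = 11, M2^(-1) mod 7 = 3
x = 16*7*11 + 2*19*3 = 1346
1346 mod 133 = 16
Check: 16 mod 19 = 16 ✓, 16 mod 7 = 2 ✓

x ≡ 16 (mod 133)


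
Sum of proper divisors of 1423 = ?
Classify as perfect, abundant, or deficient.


Proper divisors: 1
Sum = 1 = 1
1 < 1423 → deficient

s(1423) = 1 (deficient)


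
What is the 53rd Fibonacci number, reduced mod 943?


F(k) mod 943 for k=1..53:
1, 1, 2, 3, 5, 8, 13, 21, 34, 55, 89, 144, 233, 377, 610, 44, 654, 698, 409, 164, 573, 737, 367, 161, 528, 689, 274, 20, 294, 314, 608, 922, 587, 566, 210, 776, 43, 819, 862, 738, 657, 452, 166, 618, 784, 459, 300, 759, 116, 875, 48, 923, 28
F(53) mod 943 = 28


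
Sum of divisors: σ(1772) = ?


Divisors of 1772: 1, 2, 4, 443, 886, 1772
Sum = 1 + 2 + 4 + 443 + 886 + 1772 = 3108

σ(1772) = 3108


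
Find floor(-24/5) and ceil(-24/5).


-24/5 = -4.8000
floor = -5
ceil = -4

floor = -5, ceil = -4


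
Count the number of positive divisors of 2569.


2569 = 7^1 × 367^1
d(2569) = (1+1) × (1+1) = 4

4 divisors


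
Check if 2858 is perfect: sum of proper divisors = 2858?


Proper divisors of 2858: 1, 2, 1429
Sum = 1 + 2 + 1429 = 1432

No, 2858 is not perfect (1432 ≠ 2858)


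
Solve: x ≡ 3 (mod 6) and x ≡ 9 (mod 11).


M = 6*11 = 66
M1 = M/6 = 11, M2 = M/11 = 6
M1^(-1) mod 6 = 5, M2^(-1) mod 11 = 2
x = 3*11*5 + 9*6*2 = 273
273 mod 66 = 9
Check: 9 mod 6 = 3 ✓, 9 mod 11 = 9 ✓

x ≡ 9 (mod 66)


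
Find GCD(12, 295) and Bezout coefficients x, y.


Tabular extended Euclidean (each row: r = 12*s + 295*t):
r=12, s=1, t=0
r=295, s=0, t=1
q=0: r=12, s=1, t=0   [12*(1) + 295*(0) = 12]
q=24: r=7, s=-24, t=1   [12*(-24) + 295*(1) = 7]
q=1: r=5, s=25, t=-1   [12*(25) + 295*(-1) = 5]
q=1: r=2, s=-49, t=2   [12*(-49) + 295*(2) = 2]
q=2: r=1, s=123, t=-5   [12*(123) + 295*(-5) = 1]
q=2: r=0, s=-295, t=12   [12*(-295) + 295*(12) = 0]
GCD = 1; from the row with r=1: x=123, y=-5
Check: 12*(123) + 295*(-5) = 1476 - 1475 = 1

GCD = 1, x = 123, y = -5


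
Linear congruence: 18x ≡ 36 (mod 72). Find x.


GCD(18, 72) = 18 divides 36
Divide: 1x ≡ 2 (mod 4)
x ≡ 2 (mod 4)


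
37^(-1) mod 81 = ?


Use the extended Euclidean algorithm on (81, 37); each row r = 81*s + 37*t:
r=81, s=1, t=0
r=37, s=0, t=1
q=2: r=7, s=1, t=-2   [81*(1) + 37*(-2) = 7]
q=5: r=2, s=-5, t=11   [81*(-5) + 37*(11) = 2]
q=3: r=1, s=16, t=-35   [81*(16) + 37*(-35) = 1]
q=2: r=0, s=-37, t=81   [81*(-37) + 37*(81) = 0]
GCD = 1 with t = -35, so 37*(-35) ≡ 1 (mod 81)
Inverse = -35 mod 81 = 46
Check: 37 * 46 = 1702 ≡ 1 (mod 81)

37^(-1) ≡ 46 (mod 81)


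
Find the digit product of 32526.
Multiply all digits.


3 × 2 × 5 × 2 × 6 = 360


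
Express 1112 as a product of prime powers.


1112 / 2 = 556
556 / 2 = 278
278 / 2 = 139
139 / 139 = 1
1112 = 2^3 × 139


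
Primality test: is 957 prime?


957 / 3 = 319 (exact division)
957 is NOT prime.

No, 957 is not prime


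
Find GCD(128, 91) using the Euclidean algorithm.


128 = 1 * 91 + 37
91 = 2 * 37 + 17
37 = 2 * 17 + 3
17 = 5 * 3 + 2
3 = 1 * 2 + 1
2 = 2 * 1 + 0
GCD = 1


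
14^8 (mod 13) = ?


14^1 mod 13 = 1
14^2 mod 13 = 1
14^3 mod 13 = 1
14^4 mod 13 = 1
14^5 mod 13 = 1
14^6 mod 13 = 1
14^7 mod 13 = 1
14^8 mod 13 = 1


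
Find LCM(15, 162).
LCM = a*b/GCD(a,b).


GCD(15, 162) = 3
LCM = 15*162/3 = 2430/3 = 810

LCM = 810


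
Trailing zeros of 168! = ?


floor(168/5) = 33
floor(168/25) = 6
floor(168/125) = 1
Total = 40

40 trailing zeros


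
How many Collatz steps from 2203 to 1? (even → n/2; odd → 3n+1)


2203 → 6610 → 3305 → 9916 → 4958 → 2479 → 7438 → 3719 → 11158 → 5579 → 16738 → 8369 → 25108 → 12554 → 6277 → 18832 → 9416 → 4708 → 2354 → 1177 → 3532 → 1766 → 883 → 2650 → 1325 → 3976 → 1988 → 994 → 497 → 1492 → 746 → 373 → 1120 → 560 → 280 → 140 → 70 → 35 → 106 → 53 → 160 → 80 → 40 → 20 → 10 → 5 → 16 → 8 → 4 → 2 → 1
Total steps = 50

50 steps


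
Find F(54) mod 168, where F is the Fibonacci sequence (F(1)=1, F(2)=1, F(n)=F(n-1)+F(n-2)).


F(k) mod 168 for k=1..54:
1, 1, 2, 3, 5, 8, 13, 21, 34, 55, 89, 144, 65, 41, 106, 147, 85, 64, 149, 45, 26, 71, 97, 0, 97, 97, 26, 123, 149, 104, 85, 21, 106, 127, 65, 24, 89, 113, 34, 147, 13, 160, 5, 165, 2, 167, 1, 0, 1, 1, 2, 3, 5, 8
F(54) mod 168 = 8


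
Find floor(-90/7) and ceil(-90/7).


-90/7 = -12.8571
floor = -13
ceil = -12

floor = -13, ceil = -12


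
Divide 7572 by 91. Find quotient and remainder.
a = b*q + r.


7572 = 91 * 83 + 19
Check: 7553 + 19 = 7572

q = 83, r = 19


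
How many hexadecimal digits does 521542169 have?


521542169 in base 16 = 1F161A19
Number of digits = 8

8 digits (base 16)


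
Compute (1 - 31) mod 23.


1 - 31 = -30
-30 mod 23 = 16


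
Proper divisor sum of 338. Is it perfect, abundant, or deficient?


Proper divisors: 1, 2, 13, 26, 169
Sum = 1 + 2 + 13 + 26 + 169 = 211
211 < 338 → deficient

s(338) = 211 (deficient)
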